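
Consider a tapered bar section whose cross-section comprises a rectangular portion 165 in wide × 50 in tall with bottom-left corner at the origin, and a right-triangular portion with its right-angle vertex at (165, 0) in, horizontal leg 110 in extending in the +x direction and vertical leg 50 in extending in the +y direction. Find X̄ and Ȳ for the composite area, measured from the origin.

X̄ = 112.29 in, Ȳ = 22.92 in

Part | A | x̄ᵢ | ȳᵢ | A·x̄ᵢ | A·ȳᵢ
rectangular portion | 8250.00 | 82.50 | 25.00 | 680625.00 | 206250.00
triangular portion | 2750.00 | 201.67 | 16.67 | 554583.33 | 45833.33
Σ | 11000.00 |  |  | 1235208.33 | 252083.33
X̄ = 1235208.33 / 11000.00 = 112.29 in
Ȳ = 252083.33 / 11000.00 = 22.92 in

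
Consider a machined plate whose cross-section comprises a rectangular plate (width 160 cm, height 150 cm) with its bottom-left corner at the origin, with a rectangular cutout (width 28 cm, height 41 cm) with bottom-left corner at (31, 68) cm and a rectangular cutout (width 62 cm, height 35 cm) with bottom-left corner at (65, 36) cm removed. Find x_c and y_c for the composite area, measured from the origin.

x_c = 80.26 cm, y_c = 76.51 cm

plate: A = 160 × 150 = 24000.00, centroid at (80.00, 75.00).
hole 1: A = −(28 × 41) = -1148.00, centroid at (45.00, 88.50).
hole 2: A = −(62 × 35) = -2170.00, centroid at (96.00, 53.50).
ΣA = 20682.00 cm², ΣAx_c = 1660020.00 cm³, ΣAy_c = 1582307.00 cm³.
x_c = 1660020.00/20682.00 = 80.26 cm; y_c = 1582307.00/20682.00 = 76.51 cm.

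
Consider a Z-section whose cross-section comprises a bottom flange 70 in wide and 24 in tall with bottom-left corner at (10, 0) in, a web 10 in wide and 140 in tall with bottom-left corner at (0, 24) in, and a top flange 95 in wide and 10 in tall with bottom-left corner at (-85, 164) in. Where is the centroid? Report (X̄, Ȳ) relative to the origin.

X̄ = 11.66 in, Ȳ = 77.50 in

bottom flange: A = 70 × 24 = 1680.00, centroid at (45.00, 12.00).
web: A = 10 × 140 = 1400.00, centroid at (5.00, 94.00).
top flange: A = 95 × 10 = 950.00, centroid at (-37.50, 169.00).
ΣA = 4030.00 in²
ΣAX̄ = (1680.00)(45.00) + (1400.00)(5.00) + (950.00)(-37.50) = 46975.00 in³
ΣAȲ = (1680.00)(12.00) + (1400.00)(94.00) + (950.00)(169.00) = 312310.00 in³
X̄ = 46975.00 / 4030.00 = 11.66 in
Ȳ = 312310.00 / 4030.00 = 77.50 in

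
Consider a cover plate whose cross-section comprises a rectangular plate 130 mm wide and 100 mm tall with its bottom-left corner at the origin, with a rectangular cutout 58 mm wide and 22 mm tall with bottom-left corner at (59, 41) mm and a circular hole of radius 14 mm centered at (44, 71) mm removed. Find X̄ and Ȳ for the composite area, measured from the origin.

plate: A = 130 × 100 = 13000.00, centroid at (65.00, 50.00).
hole 1: A = −(58 × 22) = -1276.00, centroid at (88.00, 52.00).
hole 2: A = −π·14² = -615.75, centroid at (44.00, 71.00).
ΣA = 11108.25 mm²
ΣAX̄ = (13000.00)(65.00) + (-1276.00)(88.00) + (-615.75)(44.00) = 705618.90 mm³
ΣAȲ = (13000.00)(50.00) + (-1276.00)(52.00) + (-615.75)(71.00) = 539929.60 mm³
X̄ = 705618.90 / 11108.25 = 63.52 mm
Ȳ = 539929.60 / 11108.25 = 48.61 mm

X̄ = 63.52 mm, Ȳ = 48.61 mm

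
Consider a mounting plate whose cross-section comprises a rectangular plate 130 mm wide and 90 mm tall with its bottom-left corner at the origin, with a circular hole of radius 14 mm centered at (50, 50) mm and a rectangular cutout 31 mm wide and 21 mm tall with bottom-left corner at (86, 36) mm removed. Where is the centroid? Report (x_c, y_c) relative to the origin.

x_c = 63.61 mm, y_c = 44.61 mm

Part | A | x̄ᵢ | ȳᵢ | A·x̄ᵢ | A·ȳᵢ
plate | 11700.00 | 65.00 | 45.00 | 760500.00 | 526500.00
hole 1 | -615.75 | 50.00 | 50.00 | -30787.61 | -30787.61
hole 2 | -651.00 | 101.50 | 46.50 | -66076.50 | -30271.50
Σ | 10433.25 |  |  | 663635.89 | 465440.89
x_c = 663635.89 / 10433.25 = 63.61 mm
y_c = 465440.89 / 10433.25 = 44.61 mm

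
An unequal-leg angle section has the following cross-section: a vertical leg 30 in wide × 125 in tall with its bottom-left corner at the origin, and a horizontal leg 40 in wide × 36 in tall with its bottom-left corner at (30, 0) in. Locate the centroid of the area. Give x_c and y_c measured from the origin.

x_c = 24.71 in, y_c = 50.15 in

vertical leg: A = 30 × 125 = 3750.00, centroid at (15.00, 62.50).
horizontal leg: A = 40 × 36 = 1440.00, centroid at (50.00, 18.00).
ΣA = 5190.00 in², ΣAx_c = 128250.00 in³, ΣAy_c = 260295.00 in³.
x_c = 128250.00/5190.00 = 24.71 in; y_c = 260295.00/5190.00 = 50.15 in.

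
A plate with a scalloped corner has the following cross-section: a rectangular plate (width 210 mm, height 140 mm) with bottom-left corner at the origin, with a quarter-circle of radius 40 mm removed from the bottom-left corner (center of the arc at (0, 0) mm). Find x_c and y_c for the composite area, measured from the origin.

plate: A = 210 × 140 = 29400.00, centroid at (105.00, 70.00).
removed quarter-circle: A = −¼π·40² = -1256.64, centroid at (16.98, 16.98).
ΣA = 28143.36 mm², ΣAx_c = 3065666.67 mm³, ΣAy_c = 2036666.67 mm³.
x_c = 3065666.67/28143.36 = 108.93 mm; y_c = 2036666.67/28143.36 = 72.37 mm.

x_c = 108.93 mm, y_c = 72.37 mm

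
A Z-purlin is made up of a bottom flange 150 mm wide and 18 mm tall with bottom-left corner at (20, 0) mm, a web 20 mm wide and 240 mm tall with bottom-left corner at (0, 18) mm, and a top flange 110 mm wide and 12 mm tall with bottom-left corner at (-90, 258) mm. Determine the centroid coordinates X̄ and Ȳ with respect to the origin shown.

Part | A | x̄ᵢ | ȳᵢ | A·x̄ᵢ | A·ȳᵢ
bottom flange | 2700.00 | 95.00 | 9.00 | 256500.00 | 24300.00
web | 4800.00 | 10.00 | 138.00 | 48000.00 | 662400.00
top flange | 1320.00 | -35.00 | 264.00 | -46200.00 | 348480.00
Σ | 8820.00 |  |  | 258300.00 | 1035180.00
X̄ = 258300.00 / 8820.00 = 29.29 mm
Ȳ = 1035180.00 / 8820.00 = 117.37 mm

X̄ = 29.29 mm, Ȳ = 117.37 mm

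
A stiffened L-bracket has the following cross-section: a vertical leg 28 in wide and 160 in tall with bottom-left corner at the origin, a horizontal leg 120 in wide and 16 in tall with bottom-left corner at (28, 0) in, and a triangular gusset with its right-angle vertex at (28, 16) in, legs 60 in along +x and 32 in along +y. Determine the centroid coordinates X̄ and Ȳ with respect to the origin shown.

vertical leg: A = 28 × 160 = 4480.00, centroid at (14.00, 80.00).
horizontal leg: A = 120 × 16 = 1920.00, centroid at (88.00, 8.00).
gusset: A = ½·60·32 = 960.00, centroid at (48.00, 26.67).
ΣA = 7360.00 in², ΣAX̄ = 277760.00 in³, ΣAȲ = 399360.00 in³.
X̄ = 277760.00/7360.00 = 37.74 in; Ȳ = 399360.00/7360.00 = 54.26 in.

X̄ = 37.74 in, Ȳ = 54.26 in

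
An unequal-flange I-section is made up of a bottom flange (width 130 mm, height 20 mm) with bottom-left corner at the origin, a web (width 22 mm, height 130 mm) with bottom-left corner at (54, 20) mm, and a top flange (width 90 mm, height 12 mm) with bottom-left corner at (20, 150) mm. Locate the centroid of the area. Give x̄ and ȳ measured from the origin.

bottom flange: A = 130 × 20 = 2600.00, centroid at (65.00, 10.00).
web: A = 22 × 130 = 2860.00, centroid at (65.00, 85.00).
top flange: A = 90 × 12 = 1080.00, centroid at (65.00, 156.00).
ΣA = 6540.00 mm², ΣAx̄ = 425100.00 mm³, ΣAȳ = 437580.00 mm³.
x̄ = 425100.00/6540.00 = 65.00 mm; ȳ = 437580.00/6540.00 = 66.91 mm.

x̄ = 65.00 mm, ȳ = 66.91 mm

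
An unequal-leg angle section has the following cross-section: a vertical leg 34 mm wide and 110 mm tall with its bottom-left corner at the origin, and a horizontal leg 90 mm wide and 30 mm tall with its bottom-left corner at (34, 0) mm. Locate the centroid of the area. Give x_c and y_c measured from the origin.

Part | A | x̄ᵢ | ȳᵢ | A·x̄ᵢ | A·ȳᵢ
vertical leg | 3740.00 | 17.00 | 55.00 | 63580.00 | 205700.00
horizontal leg | 2700.00 | 79.00 | 15.00 | 213300.00 | 40500.00
Σ | 6440.00 |  |  | 276880.00 | 246200.00
x_c = 276880.00 / 6440.00 = 42.99 mm
y_c = 246200.00 / 6440.00 = 38.23 mm

x_c = 42.99 mm, y_c = 38.23 mm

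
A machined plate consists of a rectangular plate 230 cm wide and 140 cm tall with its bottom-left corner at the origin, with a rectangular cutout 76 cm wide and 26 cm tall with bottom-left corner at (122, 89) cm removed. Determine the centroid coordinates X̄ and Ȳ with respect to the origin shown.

plate: A = 230 × 140 = 32200.00, centroid at (115.00, 70.00).
hole: A = −(76 × 26) = -1976.00, centroid at (160.00, 102.00).
ΣA = 30224.00 cm²
ΣAX̄ = (32200.00)(115.00) + (-1976.00)(160.00) = 3386840.00 cm³
ΣAȲ = (32200.00)(70.00) + (-1976.00)(102.00) = 2052448.00 cm³
X̄ = 3386840.00 / 30224.00 = 112.06 cm
Ȳ = 2052448.00 / 30224.00 = 67.91 cm

X̄ = 112.06 cm, Ȳ = 67.91 cm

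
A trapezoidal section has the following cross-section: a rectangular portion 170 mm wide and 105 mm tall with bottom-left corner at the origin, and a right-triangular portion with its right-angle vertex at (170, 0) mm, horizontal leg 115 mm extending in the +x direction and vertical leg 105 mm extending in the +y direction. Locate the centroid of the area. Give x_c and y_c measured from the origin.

x_c = 116.17 mm, y_c = 48.08 mm

Part | A | x̄ᵢ | ȳᵢ | A·x̄ᵢ | A·ȳᵢ
rectangular portion | 17850.00 | 85.00 | 52.50 | 1517250.00 | 937125.00
triangular portion | 6037.50 | 208.33 | 35.00 | 1257812.50 | 211312.50
Σ | 23887.50 |  |  | 2775062.50 | 1148437.50
x_c = 2775062.50 / 23887.50 = 116.17 mm
y_c = 1148437.50 / 23887.50 = 48.08 mm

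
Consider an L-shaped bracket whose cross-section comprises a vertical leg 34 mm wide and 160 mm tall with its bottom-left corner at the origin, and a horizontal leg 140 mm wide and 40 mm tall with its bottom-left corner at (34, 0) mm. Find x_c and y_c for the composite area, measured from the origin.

x_c = 61.13 mm, y_c = 49.57 mm

vertical leg: A = 34 × 160 = 5440.00, centroid at (17.00, 80.00).
horizontal leg: A = 140 × 40 = 5600.00, centroid at (104.00, 20.00).
ΣA = 11040.00 mm², ΣAx_c = 674880.00 mm³, ΣAy_c = 547200.00 mm³.
x_c = 674880.00/11040.00 = 61.13 mm; y_c = 547200.00/11040.00 = 49.57 mm.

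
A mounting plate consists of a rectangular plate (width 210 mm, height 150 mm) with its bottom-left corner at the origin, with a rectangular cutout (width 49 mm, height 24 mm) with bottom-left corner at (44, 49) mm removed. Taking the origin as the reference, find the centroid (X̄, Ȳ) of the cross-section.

X̄ = 106.42 mm, Ȳ = 75.54 mm

plate: A = 210 × 150 = 31500.00, centroid at (105.00, 75.00).
hole: A = −(49 × 24) = -1176.00, centroid at (68.50, 61.00).
ΣA = 30324.00 mm²
ΣAX̄ = (31500.00)(105.00) + (-1176.00)(68.50) = 3226944.00 mm³
ΣAȲ = (31500.00)(75.00) + (-1176.00)(61.00) = 2290764.00 mm³
X̄ = 3226944.00 / 30324.00 = 106.42 mm
Ȳ = 2290764.00 / 30324.00 = 75.54 mm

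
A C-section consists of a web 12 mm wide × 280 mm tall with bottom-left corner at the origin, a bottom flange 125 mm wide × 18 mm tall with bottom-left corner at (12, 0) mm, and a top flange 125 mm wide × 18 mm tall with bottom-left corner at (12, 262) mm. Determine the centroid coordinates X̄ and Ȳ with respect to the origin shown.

web: A = 12 × 280 = 3360.00, centroid at (6.00, 140.00).
bottom flange: A = 125 × 18 = 2250.00, centroid at (74.50, 9.00).
top flange: A = 125 × 18 = 2250.00, centroid at (74.50, 271.00).
ΣA = 7860.00 mm², ΣAX̄ = 355410.00 mm³, ΣAȲ = 1100400.00 mm³.
X̄ = 355410.00/7860.00 = 45.22 mm; Ȳ = 1100400.00/7860.00 = 140.00 mm.

X̄ = 45.22 mm, Ȳ = 140.00 mm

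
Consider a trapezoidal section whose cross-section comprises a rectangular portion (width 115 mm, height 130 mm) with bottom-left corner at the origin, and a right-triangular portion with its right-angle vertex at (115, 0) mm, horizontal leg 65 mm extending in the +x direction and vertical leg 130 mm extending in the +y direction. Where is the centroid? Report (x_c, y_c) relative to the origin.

Part | A | x̄ᵢ | ȳᵢ | A·x̄ᵢ | A·ȳᵢ
rectangular portion | 14950.00 | 57.50 | 65.00 | 859625.00 | 971750.00
triangular portion | 4225.00 | 136.67 | 43.33 | 577416.67 | 183083.33
Σ | 19175.00 |  |  | 1437041.67 | 1154833.33
x_c = 1437041.67 / 19175.00 = 74.94 mm
y_c = 1154833.33 / 19175.00 = 60.23 mm

x_c = 74.94 mm, y_c = 60.23 mm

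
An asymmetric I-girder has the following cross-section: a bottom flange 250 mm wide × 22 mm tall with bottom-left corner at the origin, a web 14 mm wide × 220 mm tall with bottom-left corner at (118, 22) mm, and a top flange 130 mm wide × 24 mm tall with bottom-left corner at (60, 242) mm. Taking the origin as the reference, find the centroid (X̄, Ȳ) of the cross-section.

Part | A | x̄ᵢ | ȳᵢ | A·x̄ᵢ | A·ȳᵢ
bottom flange | 5500.00 | 125.00 | 11.00 | 687500.00 | 60500.00
web | 3080.00 | 125.00 | 132.00 | 385000.00 | 406560.00
top flange | 3120.00 | 125.00 | 254.00 | 390000.00 | 792480.00
Σ | 11700.00 |  |  | 1462500.00 | 1259540.00
X̄ = 1462500.00 / 11700.00 = 125.00 mm
Ȳ = 1259540.00 / 11700.00 = 107.65 mm

X̄ = 125.00 mm, Ȳ = 107.65 mm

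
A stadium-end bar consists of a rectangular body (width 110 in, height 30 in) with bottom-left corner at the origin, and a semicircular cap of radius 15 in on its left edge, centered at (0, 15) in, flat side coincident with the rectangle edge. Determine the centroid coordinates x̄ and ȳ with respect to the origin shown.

x̄ = 49.06 in, ȳ = 15.00 in

rectangular body: A = 110 × 30 = 3300.00, centroid at (55.00, 15.00).
semicircular end: A = ½π·15² = 353.43, centroid at (-6.37, 15.00).
ΣA = 3653.43 in²
ΣAx̄ = (3300.00)(55.00) + (353.43)(-6.37) = 179250.00 in³
ΣAȳ = (3300.00)(15.00) + (353.43)(15.00) = 54801.44 in³
x̄ = 179250.00 / 3653.43 = 49.06 in
ȳ = 54801.44 / 3653.43 = 15.00 in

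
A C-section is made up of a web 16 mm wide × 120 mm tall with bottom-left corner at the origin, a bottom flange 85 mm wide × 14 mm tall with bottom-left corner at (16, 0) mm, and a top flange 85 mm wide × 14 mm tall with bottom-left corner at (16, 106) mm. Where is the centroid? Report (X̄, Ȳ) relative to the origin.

Part | A | x̄ᵢ | ȳᵢ | A·x̄ᵢ | A·ȳᵢ
web | 1920.00 | 8.00 | 60.00 | 15360.00 | 115200.00
bottom flange | 1190.00 | 58.50 | 7.00 | 69615.00 | 8330.00
top flange | 1190.00 | 58.50 | 113.00 | 69615.00 | 134470.00
Σ | 4300.00 |  |  | 154590.00 | 258000.00
X̄ = 154590.00 / 4300.00 = 35.95 mm
Ȳ = 258000.00 / 4300.00 = 60.00 mm

X̄ = 35.95 mm, Ȳ = 60.00 mm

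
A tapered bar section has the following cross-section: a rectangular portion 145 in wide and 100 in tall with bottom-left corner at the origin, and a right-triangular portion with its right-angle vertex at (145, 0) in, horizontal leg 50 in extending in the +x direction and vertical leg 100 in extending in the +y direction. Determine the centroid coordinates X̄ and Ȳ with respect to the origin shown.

Part | A | x̄ᵢ | ȳᵢ | A·x̄ᵢ | A·ȳᵢ
rectangular portion | 14500.00 | 72.50 | 50.00 | 1051250.00 | 725000.00
triangular portion | 2500.00 | 161.67 | 33.33 | 404166.67 | 83333.33
Σ | 17000.00 |  |  | 1455416.67 | 808333.33
X̄ = 1455416.67 / 17000.00 = 85.61 in
Ȳ = 808333.33 / 17000.00 = 47.55 in

X̄ = 85.61 in, Ȳ = 47.55 in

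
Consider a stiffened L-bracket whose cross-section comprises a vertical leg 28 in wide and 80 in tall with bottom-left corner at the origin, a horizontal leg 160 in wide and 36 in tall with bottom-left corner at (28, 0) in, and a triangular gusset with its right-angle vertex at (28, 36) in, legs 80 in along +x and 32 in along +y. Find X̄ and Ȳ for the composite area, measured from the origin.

X̄ = 77.95 in, Ȳ = 27.26 in

vertical leg: A = 28 × 80 = 2240.00, centroid at (14.00, 40.00).
horizontal leg: A = 160 × 36 = 5760.00, centroid at (108.00, 18.00).
gusset: A = ½·80·32 = 1280.00, centroid at (54.67, 46.67).
ΣA = 9280.00 in²
ΣAX̄ = (2240.00)(14.00) + (5760.00)(108.00) + (1280.00)(54.67) = 723413.33 in³
ΣAȲ = (2240.00)(40.00) + (5760.00)(18.00) + (1280.00)(46.67) = 253013.33 in³
X̄ = 723413.33 / 9280.00 = 77.95 in
Ȳ = 253013.33 / 9280.00 = 27.26 in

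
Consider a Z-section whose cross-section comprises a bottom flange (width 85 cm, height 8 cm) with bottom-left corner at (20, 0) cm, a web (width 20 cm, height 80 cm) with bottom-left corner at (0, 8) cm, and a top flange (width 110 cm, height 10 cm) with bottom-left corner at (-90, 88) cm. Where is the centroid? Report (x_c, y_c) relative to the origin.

bottom flange: A = 85 × 8 = 680.00, centroid at (62.50, 4.00).
web: A = 20 × 80 = 1600.00, centroid at (10.00, 48.00).
top flange: A = 110 × 10 = 1100.00, centroid at (-35.00, 93.00).
ΣA = 3380.00 cm², ΣAx_c = 20000.00 cm³, ΣAy_c = 181820.00 cm³.
x_c = 20000.00/3380.00 = 5.92 cm; y_c = 181820.00/3380.00 = 53.79 cm.

x_c = 5.92 cm, y_c = 53.79 cm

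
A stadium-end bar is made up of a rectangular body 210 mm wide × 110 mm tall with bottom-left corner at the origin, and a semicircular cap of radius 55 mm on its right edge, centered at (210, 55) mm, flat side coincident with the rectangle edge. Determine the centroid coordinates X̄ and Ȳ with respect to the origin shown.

X̄ = 126.90 mm, Ȳ = 55.00 mm

rectangular body: A = 210 × 110 = 23100.00, centroid at (105.00, 55.00).
semicircular end: A = ½π·55² = 4751.66, centroid at (233.34, 55.00).
ΣA = 27851.66 mm², ΣAX̄ = 3534265.03 mm³, ΣAȲ = 1531841.24 mm³.
X̄ = 3534265.03/27851.66 = 126.90 mm; Ȳ = 1531841.24/27851.66 = 55.00 mm.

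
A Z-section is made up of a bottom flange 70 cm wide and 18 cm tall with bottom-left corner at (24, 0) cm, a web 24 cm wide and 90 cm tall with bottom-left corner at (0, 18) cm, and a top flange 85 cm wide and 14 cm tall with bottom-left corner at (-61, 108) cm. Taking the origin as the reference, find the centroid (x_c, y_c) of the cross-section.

Part | A | x̄ᵢ | ȳᵢ | A·x̄ᵢ | A·ȳᵢ
bottom flange | 1260.00 | 59.00 | 9.00 | 74340.00 | 11340.00
web | 2160.00 | 12.00 | 63.00 | 25920.00 | 136080.00
top flange | 1190.00 | -18.50 | 115.00 | -22015.00 | 136850.00
Σ | 4610.00 |  |  | 78245.00 | 284270.00
x_c = 78245.00 / 4610.00 = 16.97 cm
y_c = 284270.00 / 4610.00 = 61.66 cm

x_c = 16.97 cm, y_c = 61.66 cm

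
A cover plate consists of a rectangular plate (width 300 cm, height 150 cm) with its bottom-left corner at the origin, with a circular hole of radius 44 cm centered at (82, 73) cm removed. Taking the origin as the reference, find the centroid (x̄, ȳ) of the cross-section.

x̄ = 160.63 cm, ȳ = 75.31 cm

plate: A = 300 × 150 = 45000.00, centroid at (150.00, 75.00).
hole: A = −π·44² = -6082.12, centroid at (82.00, 73.00).
ΣA = 38917.88 cm², ΣAx̄ = 6251265.88 cm³, ΣAȳ = 2931004.99 cm³.
x̄ = 6251265.88/38917.88 = 160.63 cm; ȳ = 2931004.99/38917.88 = 75.31 cm.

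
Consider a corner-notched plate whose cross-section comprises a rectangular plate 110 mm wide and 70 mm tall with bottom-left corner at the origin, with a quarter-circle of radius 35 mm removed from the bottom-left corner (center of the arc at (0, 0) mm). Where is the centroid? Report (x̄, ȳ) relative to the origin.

plate: A = 110 × 70 = 7700.00, centroid at (55.00, 35.00).
removed quarter-circle: A = −¼π·35² = -962.11, centroid at (14.85, 14.85).
ΣA = 6737.89 mm², ΣAx̄ = 409208.33 mm³, ΣAȳ = 255208.33 mm³.
x̄ = 409208.33/6737.89 = 60.73 mm; ȳ = 255208.33/6737.89 = 37.88 mm.

x̄ = 60.73 mm, ȳ = 37.88 mm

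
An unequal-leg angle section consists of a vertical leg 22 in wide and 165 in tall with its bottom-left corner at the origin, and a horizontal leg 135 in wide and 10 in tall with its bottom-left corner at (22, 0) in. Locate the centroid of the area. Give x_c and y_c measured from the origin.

x_c = 32.28 in, y_c = 61.49 in

vertical leg: A = 22 × 165 = 3630.00, centroid at (11.00, 82.50).
horizontal leg: A = 135 × 10 = 1350.00, centroid at (89.50, 5.00).
ΣA = 4980.00 in²
ΣAx_c = (3630.00)(11.00) + (1350.00)(89.50) = 160755.00 in³
ΣAy_c = (3630.00)(82.50) + (1350.00)(5.00) = 306225.00 in³
x_c = 160755.00 / 4980.00 = 32.28 in
y_c = 306225.00 / 4980.00 = 61.49 in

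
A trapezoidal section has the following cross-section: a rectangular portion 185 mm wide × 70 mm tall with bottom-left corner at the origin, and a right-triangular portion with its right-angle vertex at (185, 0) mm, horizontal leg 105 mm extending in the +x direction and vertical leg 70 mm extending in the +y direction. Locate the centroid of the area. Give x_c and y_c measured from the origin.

x_c = 120.68 mm, y_c = 32.42 mm

rectangular portion: A = 185 × 70 = 12950.00, centroid at (92.50, 35.00).
triangular portion: A = ½·105·70 = 3675.00, centroid at (220.00, 23.33).
ΣA = 16625.00 mm²
ΣAx_c = (12950.00)(92.50) + (3675.00)(220.00) = 2006375.00 mm³
ΣAy_c = (12950.00)(35.00) + (3675.00)(23.33) = 539000.00 mm³
x_c = 2006375.00 / 16625.00 = 120.68 mm
y_c = 539000.00 / 16625.00 = 32.42 mm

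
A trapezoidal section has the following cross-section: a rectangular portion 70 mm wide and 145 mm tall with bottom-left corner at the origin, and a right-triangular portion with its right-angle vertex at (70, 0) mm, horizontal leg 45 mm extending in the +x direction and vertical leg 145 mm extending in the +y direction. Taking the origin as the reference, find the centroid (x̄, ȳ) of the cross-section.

x̄ = 47.16 mm, ȳ = 66.62 mm

Part | A | x̄ᵢ | ȳᵢ | A·x̄ᵢ | A·ȳᵢ
rectangular portion | 10150.00 | 35.00 | 72.50 | 355250.00 | 735875.00
triangular portion | 3262.50 | 85.00 | 48.33 | 277312.50 | 157687.50
Σ | 13412.50 |  |  | 632562.50 | 893562.50
x̄ = 632562.50 / 13412.50 = 47.16 mm
ȳ = 893562.50 / 13412.50 = 66.62 mm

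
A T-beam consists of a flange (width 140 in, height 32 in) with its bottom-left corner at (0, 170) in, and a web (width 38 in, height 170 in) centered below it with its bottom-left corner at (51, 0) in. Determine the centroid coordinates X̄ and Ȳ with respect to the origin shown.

X̄ = 70.00 in, Ȳ = 126.36 in

Part | A | x̄ᵢ | ȳᵢ | A·x̄ᵢ | A·ȳᵢ
web | 6460.00 | 70.00 | 85.00 | 452200.00 | 549100.00
flange | 4480.00 | 70.00 | 186.00 | 313600.00 | 833280.00
Σ | 10940.00 |  |  | 765800.00 | 1382380.00
X̄ = 765800.00 / 10940.00 = 70.00 in
Ȳ = 1382380.00 / 10940.00 = 126.36 in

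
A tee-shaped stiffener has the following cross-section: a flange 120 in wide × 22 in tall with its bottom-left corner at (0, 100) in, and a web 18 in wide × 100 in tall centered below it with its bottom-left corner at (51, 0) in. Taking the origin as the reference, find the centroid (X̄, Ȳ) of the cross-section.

Part | A | x̄ᵢ | ȳᵢ | A·x̄ᵢ | A·ȳᵢ
web | 1800.00 | 60.00 | 50.00 | 108000.00 | 90000.00
flange | 2640.00 | 60.00 | 111.00 | 158400.00 | 293040.00
Σ | 4440.00 |  |  | 266400.00 | 383040.00
X̄ = 266400.00 / 4440.00 = 60.00 in
Ȳ = 383040.00 / 4440.00 = 86.27 in

X̄ = 60.00 in, Ȳ = 86.27 in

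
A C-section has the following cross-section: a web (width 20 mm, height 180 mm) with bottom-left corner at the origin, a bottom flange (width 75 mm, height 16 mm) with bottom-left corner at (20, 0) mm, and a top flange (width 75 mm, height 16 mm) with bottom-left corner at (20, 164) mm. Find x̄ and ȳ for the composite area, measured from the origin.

web: A = 20 × 180 = 3600.00, centroid at (10.00, 90.00).
bottom flange: A = 75 × 16 = 1200.00, centroid at (57.50, 8.00).
top flange: A = 75 × 16 = 1200.00, centroid at (57.50, 172.00).
ΣA = 6000.00 mm²
ΣAx̄ = (3600.00)(10.00) + (1200.00)(57.50) + (1200.00)(57.50) = 174000.00 mm³
ΣAȳ = (3600.00)(90.00) + (1200.00)(8.00) + (1200.00)(172.00) = 540000.00 mm³
x̄ = 174000.00 / 6000.00 = 29.00 mm
ȳ = 540000.00 / 6000.00 = 90.00 mm

x̄ = 29.00 mm, ȳ = 90.00 mm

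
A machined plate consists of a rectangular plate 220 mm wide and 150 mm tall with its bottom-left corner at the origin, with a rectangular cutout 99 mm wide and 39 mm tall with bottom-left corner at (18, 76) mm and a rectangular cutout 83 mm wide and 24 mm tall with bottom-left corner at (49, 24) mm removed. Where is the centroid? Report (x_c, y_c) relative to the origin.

x_c = 117.48 mm, y_c = 74.95 mm

plate: A = 220 × 150 = 33000.00, centroid at (110.00, 75.00).
hole 1: A = −(99 × 39) = -3861.00, centroid at (67.50, 95.50).
hole 2: A = −(83 × 24) = -1992.00, centroid at (90.50, 36.00).
ΣA = 27147.00 mm²
ΣAx_c = (33000.00)(110.00) + (-3861.00)(67.50) + (-1992.00)(90.50) = 3189106.50 mm³
ΣAy_c = (33000.00)(75.00) + (-3861.00)(95.50) + (-1992.00)(36.00) = 2034562.50 mm³
x_c = 3189106.50 / 27147.00 = 117.48 mm
y_c = 2034562.50 / 27147.00 = 74.95 mm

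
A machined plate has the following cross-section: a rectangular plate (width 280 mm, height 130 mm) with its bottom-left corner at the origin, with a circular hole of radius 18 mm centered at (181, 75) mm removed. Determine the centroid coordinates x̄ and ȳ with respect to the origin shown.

x̄ = 138.82 mm, ȳ = 64.71 mm

plate: A = 280 × 130 = 36400.00, centroid at (140.00, 65.00).
hole: A = −π·18² = -1017.88, centroid at (181.00, 75.00).
ΣA = 35382.12 mm², ΣAx̄ = 4911764.44 mm³, ΣAȳ = 2289659.30 mm³.
x̄ = 4911764.44/35382.12 = 138.82 mm; ȳ = 2289659.30/35382.12 = 64.71 mm.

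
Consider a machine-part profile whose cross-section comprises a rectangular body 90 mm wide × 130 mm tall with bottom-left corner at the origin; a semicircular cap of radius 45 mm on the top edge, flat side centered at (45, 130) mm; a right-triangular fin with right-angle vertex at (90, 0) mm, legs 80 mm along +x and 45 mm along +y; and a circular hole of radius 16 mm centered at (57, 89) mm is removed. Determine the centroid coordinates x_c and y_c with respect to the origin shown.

x_c = 52.52 mm, y_c = 74.96 mm

rectangular body: A = 90 × 130 = 11700.00, centroid at (45.00, 65.00).
semicircular top: A = ½π·45² = 3180.86, centroid at (45.00, 149.10).
triangular fin: A = ½·80·45 = 1800.00, centroid at (116.67, 15.00).
hole: A = −π·16² = -804.25, centroid at (57.00, 89.00).
ΣA = 15876.61 mm²
ΣAx_c = (11700.00)(45.00) + (3180.86)(45.00) + (1800.00)(116.67) + (-804.25)(57.00) = 833796.70 mm³
ΣAy_c = (11700.00)(65.00) + (3180.86)(149.10) + (1800.00)(15.00) + (-804.25)(89.00) = 1190184.09 mm³
x_c = 833796.70 / 15876.61 = 52.52 mm
y_c = 1190184.09 / 15876.61 = 74.96 mm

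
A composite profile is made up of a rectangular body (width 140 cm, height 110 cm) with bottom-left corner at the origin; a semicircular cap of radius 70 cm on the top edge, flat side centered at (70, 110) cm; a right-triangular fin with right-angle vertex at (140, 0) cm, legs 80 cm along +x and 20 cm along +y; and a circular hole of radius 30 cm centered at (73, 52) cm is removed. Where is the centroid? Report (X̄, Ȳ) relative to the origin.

rectangular body: A = 140 × 110 = 15400.00, centroid at (70.00, 55.00).
semicircular top: A = ½π·70² = 7696.90, centroid at (70.00, 139.71).
triangular fin: A = ½·80·20 = 800.00, centroid at (166.67, 6.67).
hole: A = −π·30² = -2827.43, centroid at (73.00, 52.00).
ΣA = 21069.47 cm², ΣAX̄ = 1543713.84 cm³, ΣAȲ = 1780632.68 cm³.
X̄ = 1543713.84/21069.47 = 73.27 cm; Ȳ = 1780632.68/21069.47 = 84.51 cm.

X̄ = 73.27 cm, Ȳ = 84.51 cm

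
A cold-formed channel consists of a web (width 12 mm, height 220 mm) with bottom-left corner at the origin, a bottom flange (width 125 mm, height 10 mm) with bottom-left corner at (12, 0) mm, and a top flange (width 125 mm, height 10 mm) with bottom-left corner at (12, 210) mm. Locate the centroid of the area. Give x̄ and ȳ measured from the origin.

x̄ = 39.32 mm, ȳ = 110.00 mm

web: A = 12 × 220 = 2640.00, centroid at (6.00, 110.00).
bottom flange: A = 125 × 10 = 1250.00, centroid at (74.50, 5.00).
top flange: A = 125 × 10 = 1250.00, centroid at (74.50, 215.00).
ΣA = 5140.00 mm², ΣAx̄ = 202090.00 mm³, ΣAȳ = 565400.00 mm³.
x̄ = 202090.00/5140.00 = 39.32 mm; ȳ = 565400.00/5140.00 = 110.00 mm.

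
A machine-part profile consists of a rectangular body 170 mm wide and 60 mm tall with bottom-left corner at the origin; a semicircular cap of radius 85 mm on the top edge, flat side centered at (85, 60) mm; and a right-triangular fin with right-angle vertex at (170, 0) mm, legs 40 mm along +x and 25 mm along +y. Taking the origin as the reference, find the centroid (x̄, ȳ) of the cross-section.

rectangular body: A = 170 × 60 = 10200.00, centroid at (85.00, 30.00).
semicircular top: A = ½π·85² = 11349.00, centroid at (85.00, 96.08).
triangular fin: A = ½·40·25 = 500.00, centroid at (183.33, 8.33).
ΣA = 22049.00 mm²
ΣAx̄ = (10200.00)(85.00) + (11349.00)(85.00) + (500.00)(183.33) = 1923331.96 mm³
ΣAȳ = (10200.00)(30.00) + (11349.00)(96.08) + (500.00)(8.33) = 1400523.54 mm³
x̄ = 1923331.96 / 22049.00 = 87.23 mm
ȳ = 1400523.54 / 22049.00 = 63.52 mm

x̄ = 87.23 mm, ȳ = 63.52 mm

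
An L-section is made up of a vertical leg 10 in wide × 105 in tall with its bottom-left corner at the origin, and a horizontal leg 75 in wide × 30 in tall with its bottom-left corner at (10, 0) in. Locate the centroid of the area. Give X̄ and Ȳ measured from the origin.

X̄ = 33.98 in, Ȳ = 26.93 in

Part | A | x̄ᵢ | ȳᵢ | A·x̄ᵢ | A·ȳᵢ
vertical leg | 1050.00 | 5.00 | 52.50 | 5250.00 | 55125.00
horizontal leg | 2250.00 | 47.50 | 15.00 | 106875.00 | 33750.00
Σ | 3300.00 |  |  | 112125.00 | 88875.00
X̄ = 112125.00 / 3300.00 = 33.98 in
Ȳ = 88875.00 / 3300.00 = 26.93 in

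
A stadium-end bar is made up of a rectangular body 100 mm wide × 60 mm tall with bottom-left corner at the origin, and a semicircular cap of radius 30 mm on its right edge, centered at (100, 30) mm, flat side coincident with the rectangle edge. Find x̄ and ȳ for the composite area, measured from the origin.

rectangular body: A = 100 × 60 = 6000.00, centroid at (50.00, 30.00).
semicircular end: A = ½π·30² = 1413.72, centroid at (112.73, 30.00).
ΣA = 7413.72 mm²
ΣAx̄ = (6000.00)(50.00) + (1413.72)(112.73) = 459371.67 mm³
ΣAȳ = (6000.00)(30.00) + (1413.72)(30.00) = 222411.50 mm³
x̄ = 459371.67 / 7413.72 = 61.96 mm
ȳ = 222411.50 / 7413.72 = 30.00 mm

x̄ = 61.96 mm, ȳ = 30.00 mm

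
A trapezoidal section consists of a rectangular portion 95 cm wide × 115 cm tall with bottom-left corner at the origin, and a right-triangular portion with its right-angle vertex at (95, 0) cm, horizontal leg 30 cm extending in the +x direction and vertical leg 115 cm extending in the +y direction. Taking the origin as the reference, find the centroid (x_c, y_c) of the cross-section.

x_c = 55.34 cm, y_c = 54.89 cm

rectangular portion: A = 95 × 115 = 10925.00, centroid at (47.50, 57.50).
triangular portion: A = ½·30·115 = 1725.00, centroid at (105.00, 38.33).
ΣA = 12650.00 cm²
ΣAx_c = (10925.00)(47.50) + (1725.00)(105.00) = 700062.50 cm³
ΣAy_c = (10925.00)(57.50) + (1725.00)(38.33) = 694312.50 cm³
x_c = 700062.50 / 12650.00 = 55.34 cm
y_c = 694312.50 / 12650.00 = 54.89 cm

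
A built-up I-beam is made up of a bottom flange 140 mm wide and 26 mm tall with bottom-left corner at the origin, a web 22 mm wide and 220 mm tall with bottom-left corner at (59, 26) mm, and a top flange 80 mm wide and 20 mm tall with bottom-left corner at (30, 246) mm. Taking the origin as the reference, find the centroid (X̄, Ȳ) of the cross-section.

X̄ = 70.00 mm, Ȳ = 110.63 mm

Part | A | x̄ᵢ | ȳᵢ | A·x̄ᵢ | A·ȳᵢ
bottom flange | 3640.00 | 70.00 | 13.00 | 254800.00 | 47320.00
web | 4840.00 | 70.00 | 136.00 | 338800.00 | 658240.00
top flange | 1600.00 | 70.00 | 256.00 | 112000.00 | 409600.00
Σ | 10080.00 |  |  | 705600.00 | 1115160.00
X̄ = 705600.00 / 10080.00 = 70.00 mm
Ȳ = 1115160.00 / 10080.00 = 110.63 mm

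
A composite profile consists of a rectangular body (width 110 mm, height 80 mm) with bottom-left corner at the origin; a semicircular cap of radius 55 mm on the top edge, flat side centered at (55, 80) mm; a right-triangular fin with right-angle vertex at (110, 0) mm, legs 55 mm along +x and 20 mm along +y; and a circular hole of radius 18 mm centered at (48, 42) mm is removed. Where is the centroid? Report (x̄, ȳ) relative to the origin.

x̄ = 58.63 mm, ȳ = 61.45 mm

Part | A | x̄ᵢ | ȳᵢ | A·x̄ᵢ | A·ȳᵢ
rectangular body | 8800.00 | 55.00 | 40.00 | 484000.00 | 352000.00
semicircular top | 4751.66 | 55.00 | 103.34 | 261341.24 | 491049.38
triangular fin | 550.00 | 128.33 | 6.67 | 70583.33 | 3666.67
hole | -1017.88 | 48.00 | 42.00 | -48858.05 | -42750.79
Σ | 13083.78 |  |  | 767066.52 | 803965.25
x̄ = 767066.52 / 13083.78 = 58.63 mm
ȳ = 803965.25 / 13083.78 = 61.45 mm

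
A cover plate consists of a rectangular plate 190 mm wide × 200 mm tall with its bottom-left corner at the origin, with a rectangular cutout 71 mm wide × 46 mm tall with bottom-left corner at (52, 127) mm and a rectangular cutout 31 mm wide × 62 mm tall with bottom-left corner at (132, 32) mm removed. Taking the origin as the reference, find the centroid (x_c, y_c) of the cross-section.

x_c = 92.67 mm, y_c = 97.19 mm

plate: A = 190 × 200 = 38000.00, centroid at (95.00, 100.00).
hole 1: A = −(71 × 46) = -3266.00, centroid at (87.50, 150.00).
hole 2: A = −(31 × 62) = -1922.00, centroid at (147.50, 63.00).
ΣA = 32812.00 mm², ΣAx_c = 3040730.00 mm³, ΣAy_c = 3189014.00 mm³.
x_c = 3040730.00/32812.00 = 92.67 mm; y_c = 3189014.00/32812.00 = 97.19 mm.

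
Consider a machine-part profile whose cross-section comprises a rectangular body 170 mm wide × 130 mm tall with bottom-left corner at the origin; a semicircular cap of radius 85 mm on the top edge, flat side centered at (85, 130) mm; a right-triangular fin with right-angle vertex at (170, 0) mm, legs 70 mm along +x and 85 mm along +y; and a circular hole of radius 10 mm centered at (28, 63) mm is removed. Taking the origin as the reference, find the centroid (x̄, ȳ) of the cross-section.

rectangular body: A = 170 × 130 = 22100.00, centroid at (85.00, 65.00).
semicircular top: A = ½π·85² = 11349.00, centroid at (85.00, 166.08).
triangular fin: A = ½·70·85 = 2975.00, centroid at (193.33, 28.33).
hole: A = −π·10² = -314.16, centroid at (28.00, 63.00).
ΣA = 36109.84 mm², ΣAx̄ = 3409535.50 mm³, ΣAȳ = 3385786.75 mm³.
x̄ = 3409535.50/36109.84 = 94.42 mm; ȳ = 3385786.75/36109.84 = 93.76 mm.

x̄ = 94.42 mm, ȳ = 93.76 mm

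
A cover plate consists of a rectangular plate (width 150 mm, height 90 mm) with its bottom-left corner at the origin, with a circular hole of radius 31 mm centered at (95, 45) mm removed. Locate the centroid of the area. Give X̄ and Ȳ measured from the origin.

X̄ = 69.24 mm, Ȳ = 45.00 mm

Part | A | x̄ᵢ | ȳᵢ | A·x̄ᵢ | A·ȳᵢ
plate | 13500.00 | 75.00 | 45.00 | 1012500.00 | 607500.00
hole | -3019.07 | 95.00 | 45.00 | -286811.70 | -135858.17
Σ | 10480.93 |  |  | 725688.30 | 471641.83
X̄ = 725688.30 / 10480.93 = 69.24 mm
Ȳ = 471641.83 / 10480.93 = 45.00 mm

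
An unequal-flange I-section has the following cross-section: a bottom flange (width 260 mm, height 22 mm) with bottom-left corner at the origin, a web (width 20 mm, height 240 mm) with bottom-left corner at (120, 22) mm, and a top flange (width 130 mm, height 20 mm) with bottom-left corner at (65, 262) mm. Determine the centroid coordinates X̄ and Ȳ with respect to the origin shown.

bottom flange: A = 260 × 22 = 5720.00, centroid at (130.00, 11.00).
web: A = 20 × 240 = 4800.00, centroid at (130.00, 142.00).
top flange: A = 130 × 20 = 2600.00, centroid at (130.00, 272.00).
ΣA = 13120.00 mm²
ΣAX̄ = (5720.00)(130.00) + (4800.00)(130.00) + (2600.00)(130.00) = 1705600.00 mm³
ΣAȲ = (5720.00)(11.00) + (4800.00)(142.00) + (2600.00)(272.00) = 1451720.00 mm³
X̄ = 1705600.00 / 13120.00 = 130.00 mm
Ȳ = 1451720.00 / 13120.00 = 110.65 mm

X̄ = 130.00 mm, Ȳ = 110.65 mm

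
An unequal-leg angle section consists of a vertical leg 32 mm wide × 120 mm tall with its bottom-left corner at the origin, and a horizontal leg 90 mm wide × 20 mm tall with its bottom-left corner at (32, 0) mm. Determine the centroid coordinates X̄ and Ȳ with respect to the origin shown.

X̄ = 35.47 mm, Ȳ = 44.04 mm

Part | A | x̄ᵢ | ȳᵢ | A·x̄ᵢ | A·ȳᵢ
vertical leg | 3840.00 | 16.00 | 60.00 | 61440.00 | 230400.00
horizontal leg | 1800.00 | 77.00 | 10.00 | 138600.00 | 18000.00
Σ | 5640.00 |  |  | 200040.00 | 248400.00
X̄ = 200040.00 / 5640.00 = 35.47 mm
Ȳ = 248400.00 / 5640.00 = 44.04 mm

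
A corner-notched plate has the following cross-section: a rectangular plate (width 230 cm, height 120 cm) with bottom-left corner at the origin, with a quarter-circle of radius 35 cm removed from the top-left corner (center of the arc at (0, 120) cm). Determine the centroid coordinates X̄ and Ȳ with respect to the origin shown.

X̄ = 118.62 cm, Ȳ = 58.37 cm

plate: A = 230 × 120 = 27600.00, centroid at (115.00, 60.00).
removed quarter-circle: A = −¼π·35² = -962.11, centroid at (14.85, 105.15).
ΣA = 26637.89 cm², ΣAX̄ = 3159708.33 cm³, ΣAȲ = 1554838.14 cm³.
X̄ = 3159708.33/26637.89 = 118.62 cm; Ȳ = 1554838.14/26637.89 = 58.37 cm.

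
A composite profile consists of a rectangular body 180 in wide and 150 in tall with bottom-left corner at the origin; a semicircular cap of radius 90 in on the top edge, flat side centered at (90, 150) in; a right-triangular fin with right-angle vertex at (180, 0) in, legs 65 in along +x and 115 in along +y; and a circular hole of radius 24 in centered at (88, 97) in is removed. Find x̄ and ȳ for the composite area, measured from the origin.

x̄ = 100.11 in, ȳ = 105.33 in

Part | A | x̄ᵢ | ȳᵢ | A·x̄ᵢ | A·ȳᵢ
rectangular body | 27000.00 | 90.00 | 75.00 | 2430000.00 | 2025000.00
semicircular top | 12723.45 | 90.00 | 188.20 | 1145110.52 | 2394517.54
triangular fin | 3737.50 | 201.67 | 38.33 | 753729.17 | 143270.83
hole | -1809.56 | 88.00 | 97.00 | -159241.05 | -175527.06
Σ | 41651.39 |  |  | 4169598.64 | 4387261.31
x̄ = 4169598.64 / 41651.39 = 100.11 in
ȳ = 4387261.31 / 41651.39 = 105.33 in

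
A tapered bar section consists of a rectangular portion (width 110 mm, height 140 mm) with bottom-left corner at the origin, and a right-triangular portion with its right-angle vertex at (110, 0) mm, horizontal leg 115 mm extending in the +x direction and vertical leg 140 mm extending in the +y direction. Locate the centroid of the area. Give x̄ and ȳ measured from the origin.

x̄ = 87.04 mm, ȳ = 61.99 mm

rectangular portion: A = 110 × 140 = 15400.00, centroid at (55.00, 70.00).
triangular portion: A = ½·115·140 = 8050.00, centroid at (148.33, 46.67).
ΣA = 23450.00 mm²
ΣAx̄ = (15400.00)(55.00) + (8050.00)(148.33) = 2041083.33 mm³
ΣAȳ = (15400.00)(70.00) + (8050.00)(46.67) = 1453666.67 mm³
x̄ = 2041083.33 / 23450.00 = 87.04 mm
ȳ = 1453666.67 / 23450.00 = 61.99 mm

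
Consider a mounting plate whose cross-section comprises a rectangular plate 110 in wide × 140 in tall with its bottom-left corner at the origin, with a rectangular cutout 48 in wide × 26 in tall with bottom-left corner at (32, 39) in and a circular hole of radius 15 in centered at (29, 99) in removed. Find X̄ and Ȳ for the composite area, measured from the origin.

plate: A = 110 × 140 = 15400.00, centroid at (55.00, 70.00).
hole 1: A = −(48 × 26) = -1248.00, centroid at (56.00, 52.00).
hole 2: A = −π·15² = -706.86, centroid at (29.00, 99.00).
ΣA = 13445.14 in²
ΣAX̄ = (15400.00)(55.00) + (-1248.00)(56.00) + (-706.86)(29.00) = 756613.11 in³
ΣAȲ = (15400.00)(70.00) + (-1248.00)(52.00) + (-706.86)(99.00) = 943125.02 in³
X̄ = 756613.11 / 13445.14 = 56.27 in
Ȳ = 943125.02 / 13445.14 = 70.15 in

X̄ = 56.27 in, Ȳ = 70.15 in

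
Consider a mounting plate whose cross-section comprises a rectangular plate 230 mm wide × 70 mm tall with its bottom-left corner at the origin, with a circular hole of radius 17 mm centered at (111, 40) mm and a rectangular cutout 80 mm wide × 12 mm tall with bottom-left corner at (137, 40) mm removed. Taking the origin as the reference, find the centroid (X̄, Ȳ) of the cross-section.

Part | A | x̄ᵢ | ȳᵢ | A·x̄ᵢ | A·ȳᵢ
plate | 16100.00 | 115.00 | 35.00 | 1851500.00 | 563500.00
hole 1 | -907.92 | 111.00 | 40.00 | -100779.15 | -36316.81
hole 2 | -960.00 | 177.00 | 46.00 | -169920.00 | -44160.00
Σ | 14232.08 |  |  | 1580800.85 | 483023.19
X̄ = 1580800.85 / 14232.08 = 111.07 mm
Ȳ = 483023.19 / 14232.08 = 33.94 mm

X̄ = 111.07 mm, Ȳ = 33.94 mm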